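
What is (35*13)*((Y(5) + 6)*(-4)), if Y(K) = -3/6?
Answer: -10010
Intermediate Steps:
Y(K) = -½ (Y(K) = -3*⅙ = -½)
(35*13)*((Y(5) + 6)*(-4)) = (35*13)*((-½ + 6)*(-4)) = 455*((11/2)*(-4)) = 455*(-22) = -10010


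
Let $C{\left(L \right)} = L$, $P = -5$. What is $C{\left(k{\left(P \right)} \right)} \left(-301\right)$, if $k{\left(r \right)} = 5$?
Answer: $-1505$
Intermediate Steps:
$C{\left(k{\left(P \right)} \right)} \left(-301\right) = 5 \left(-301\right) = -1505$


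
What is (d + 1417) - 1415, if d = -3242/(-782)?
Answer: 2403/391 ≈ 6.1458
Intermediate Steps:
d = 1621/391 (d = -3242*(-1/782) = 1621/391 ≈ 4.1458)
(d + 1417) - 1415 = (1621/391 + 1417) - 1415 = 555668/391 - 1415 = 2403/391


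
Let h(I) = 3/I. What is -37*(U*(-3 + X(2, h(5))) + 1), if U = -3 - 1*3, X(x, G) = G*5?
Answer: -37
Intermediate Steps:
X(x, G) = 5*G
U = -6 (U = -3 - 3 = -6)
-37*(U*(-3 + X(2, h(5))) + 1) = -37*(-6*(-3 + 5*(3/5)) + 1) = -37*(-6*(-3 + 3) + 1) = -37*(-6*0 + 1) = -37*(0 + 1) = -37*1 = -37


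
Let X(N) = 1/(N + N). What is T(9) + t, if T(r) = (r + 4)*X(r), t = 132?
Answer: 2389/18 ≈ 132.72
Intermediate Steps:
X(N) = 1/(2*N)
T(r) = (4 + r)/(2*r) (T(r) = (r + 4)*(1/(2*r)) = (4 + r)*(1/(2*r)) = (4 + r)/(2*r))
T(9) + t = (½)*(4 + 9)/9 + 132 = (½)*(⅑)*13 + 132 = 13/18 + 132 = 2389/18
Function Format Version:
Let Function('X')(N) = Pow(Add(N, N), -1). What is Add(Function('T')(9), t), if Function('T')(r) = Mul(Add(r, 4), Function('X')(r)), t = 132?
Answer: Rational(2389, 18) ≈ 132.72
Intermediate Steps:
Function('X')(N) = Mul(Rational(1, 2), Pow(N, -1)) (Function('X')(N) = Pow(Mul(2, N), -1) = Mul(Rational(1, 2), Pow(N, -1)))
Function('T')(r) = Mul(Rational(1, 2), Pow(r, -1), Add(4, r)) (Function('T')(r) = Mul(Add(r, 4), Mul(Rational(1, 2), Pow(r, -1))) = Mul(Add(4, r), Mul(Rational(1, 2), Pow(r, -1))) = Mul(Rational(1, 2), Pow(r, -1), Add(4, r)))
Add(Function('T')(9), t) = Add(Mul(Rational(1, 2), Pow(9, -1), Add(4, 9)), 132) = Add(Mul(Rational(1, 2), Rational(1, 9), 13), 132) = Add(Rational(13, 18), 132) = Rational(2389, 18)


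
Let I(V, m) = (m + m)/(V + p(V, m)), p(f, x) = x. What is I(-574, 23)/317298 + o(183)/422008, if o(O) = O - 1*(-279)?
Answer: 696143113/636035898324 ≈ 0.0010945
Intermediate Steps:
o(O) = 279 + O (o(O) = O + 279 = 279 + O)
I(V, m) = 2*m/(V + m) (I(V, m) = (m + m)/(V + m) = (2*m)/(V + m) = 2*m/(V + m))
I(-574, 23)/317298 + o(183)/422008 = (2*23/(-574 + 23))/317298 + (279 + 183)/422008 = (2*23/(-551))*(1/317298) + 462*(1/422008) = (2*23*(-1/551))*(1/317298) + 231/211004 = -46/551*1/317298 + 231/211004 = -23/87415599 + 231/211004 = 696143113/636035898324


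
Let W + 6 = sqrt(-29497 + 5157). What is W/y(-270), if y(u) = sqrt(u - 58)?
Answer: sqrt(498970)/82 + 3*I*sqrt(82)/82 ≈ 8.6144 + 0.33129*I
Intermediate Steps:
W = -6 + 2*I*sqrt(6085) (W = -6 + sqrt(-29497 + 5157) = -6 + sqrt(-24340) = -6 + 2*I*sqrt(6085) ≈ -6.0 + 156.01*I)
y(u) = sqrt(-58 + u)
W/y(-270) = (-6 + 2*I*sqrt(6085))/(sqrt(-58 - 270)) = (-6 + 2*I*sqrt(6085))/(sqrt(-328)) = (-6 + 2*I*sqrt(6085))/((2*I*sqrt(82))) = (-6 + 2*I*sqrt(6085))*(-I*sqrt(82)/164) = -I*sqrt(82)*(-6 + 2*I*sqrt(6085))/164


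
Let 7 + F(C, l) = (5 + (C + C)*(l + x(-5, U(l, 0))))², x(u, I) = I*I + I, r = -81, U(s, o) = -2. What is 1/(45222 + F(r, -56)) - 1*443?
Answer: -33960479231/76660224 ≈ -443.00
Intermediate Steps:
x(u, I) = I + I² (x(u, I) = I² + I = I + I²)
F(C, l) = -7 + (5 + 2*C*(2 + l))² (F(C, l) = -7 + (5 + (C + C)*(l - 2*(1 - 2)))² = -7 + (5 + (2*C)*(l - 2*(-1)))² = -7 + (5 + (2*C)*(l + 2))² = -7 + (5 + (2*C)*(2 + l))² = -7 + (5 + 2*C*(2 + l))²)
1/(45222 + F(r, -56)) - 1*443 = 1/(45222 + (-7 + (5 + 4*(-81) + 2*(-81)*(-56))²)) - 1*443 = 1/(45222 + (-7 + (5 - 324 + 9072)²)) - 443 = 1/(45222 + (-7 + 8753²)) - 443 = 1/(45222 + (-7 + 76615009)) - 443 = 1/(45222 + 76615002) - 443 = 1/76660224 - 443 = -33960479231/76660224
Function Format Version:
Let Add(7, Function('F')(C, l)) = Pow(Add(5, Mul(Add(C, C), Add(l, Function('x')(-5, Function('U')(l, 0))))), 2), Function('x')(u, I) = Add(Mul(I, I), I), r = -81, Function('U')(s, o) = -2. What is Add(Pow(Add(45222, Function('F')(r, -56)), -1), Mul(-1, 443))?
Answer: Rational(-33960479231, 76660224) ≈ -443.00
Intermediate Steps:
Function('x')(u, I) = Add(I, Pow(I, 2)) (Function('x')(u, I) = Add(Pow(I, 2), I) = Add(I, Pow(I, 2)))
Function('F')(C, l) = Add(-7, Pow(Add(5, Mul(2, C, Add(2, l))), 2)) (Function('F')(C, l) = Add(-7, Pow(Add(5, Mul(Add(C, C), Add(l, Mul(-2, Add(1, -2))))), 2)) = Add(-7, Pow(Add(5, Mul(Mul(2, C), Add(l, Mul(-2, -1)))), 2)) = Add(-7, Pow(Add(5, Mul(Mul(2, C), Add(l, 2))), 2)) = Add(-7, Pow(Add(5, Mul(Mul(2, C), Add(2, l))), 2)) = Add(-7, Pow(Add(5, Mul(2, C, Add(2, l))), 2)))
Add(Pow(Add(45222, Function('F')(r, -56)), -1), Mul(-1, 443)) = Add(Pow(Add(45222, Add(-7, Pow(Add(5, Mul(4, -81), Mul(2, -81, -56)), 2))), -1), Mul(-1, 443)) = Add(Pow(Add(45222, Add(-7, Pow(Add(5, -324, 9072), 2))), -1), -443) = Add(Pow(Add(45222, Add(-7, Pow(8753, 2))), -1), -443) = Add(Pow(Add(45222, Add(-7, 76615009)), -1), -443) = Add(Pow(Add(45222, 76615002), -1), -443) = Add(Pow(76660224, -1), -443) = Add(Rational(1, 76660224), -443) = Rational(-33960479231, 76660224)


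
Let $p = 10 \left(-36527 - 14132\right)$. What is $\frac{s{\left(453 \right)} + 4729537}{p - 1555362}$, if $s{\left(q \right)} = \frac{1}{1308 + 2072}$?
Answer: $- \frac{15985835061}{6969397760} \approx -2.2937$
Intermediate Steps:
$p = -506590$ ($p = 10 \left(-50659\right) = -506590$)
$s{\left(q \right)} = \frac{1}{3380}$
$\frac{s{\left(453 \right)} + 4729537}{p - 1555362} = \frac{\frac{1}{3380} + 4729537}{-506590 - 1555362} = \frac{15985835061}{3380 \left(-2061952\right)} = \frac{15985835061}{3380} \left(- \frac{1}{2061952}\right) = - \frac{15985835061}{6969397760}$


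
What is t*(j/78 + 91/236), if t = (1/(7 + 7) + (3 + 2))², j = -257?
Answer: -134982857/1803984 ≈ -74.825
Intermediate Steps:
t = 5041/196 (t = (1/14 + 5)² = (71/14)² = 5041/196 ≈ 25.719)
t*(j/78 + 91/236) = 5041*(-257/78 + 91/236)/196 = (5041/196)*(-26777/9204) = -134982857/1803984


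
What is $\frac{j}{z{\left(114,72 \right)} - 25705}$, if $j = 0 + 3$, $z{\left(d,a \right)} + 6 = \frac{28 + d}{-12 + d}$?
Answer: $- \frac{153}{1311190} \approx -0.00011669$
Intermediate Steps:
$z{\left(d,a \right)} = -6 + \frac{28 + d}{-12 + d}$
$j = 3$
$\frac{j}{z{\left(114,72 \right)} - 25705} = \frac{1}{\frac{5 \left(20 - 114\right)}{-12 + 114} - 25705} \cdot 3 = \frac{1}{\frac{5 \left(20 - 114\right)}{102} - 25705} \cdot 3 = \frac{1}{5 \cdot \frac{1}{102} \left(-94\right) - 25705} \cdot 3 = \frac{1}{- \frac{235}{51} - 25705} \cdot 3 = \frac{1}{- \frac{1311190}{51}} \cdot 3 = \left(- \frac{51}{1311190}\right) 3 = - \frac{153}{1311190}$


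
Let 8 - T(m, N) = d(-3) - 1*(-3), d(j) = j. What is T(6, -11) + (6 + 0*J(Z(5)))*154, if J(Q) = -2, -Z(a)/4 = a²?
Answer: 932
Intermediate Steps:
Z(a) = -4*a²
T(m, N) = 8 (T(m, N) = 8 - (-3 - 1*(-3)) = 8 - (-3 + 3) = 8 - 1*0 = 8 + 0 = 8)
T(6, -11) + (6 + 0*J(Z(5)))*154 = 8 + (6 + 0*(-2))*154 = 8 + (6 + 0)*154 = 8 + 6*154 = 8 + 924 = 932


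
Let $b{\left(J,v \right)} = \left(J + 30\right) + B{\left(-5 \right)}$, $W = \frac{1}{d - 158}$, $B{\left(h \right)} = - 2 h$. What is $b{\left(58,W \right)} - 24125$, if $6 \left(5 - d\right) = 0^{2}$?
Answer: $-24027$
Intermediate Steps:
$d = 5$ ($d = 5 - \frac{0^{2}}{6} = 5 - 0 = 5 + 0 = 5$)
$W = - \frac{1}{153}$ ($W = \frac{1}{5 - 158} = \frac{1}{-153} = - \frac{1}{153} \approx -0.0065359$)
$b{\left(J,v \right)} = 40 + J$ ($b{\left(J,v \right)} = \left(J + 30\right) - -10 = \left(30 + J\right) + 10 = 40 + J$)
$b{\left(58,W \right)} - 24125 = \left(40 + 58\right) - 24125 = 98 - 24125 = -24027$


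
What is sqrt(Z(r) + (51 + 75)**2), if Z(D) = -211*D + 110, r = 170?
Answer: 2*I*sqrt(4971) ≈ 141.01*I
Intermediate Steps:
Z(D) = 110 - 211*D
sqrt(Z(r) + (51 + 75)**2) = sqrt((110 - 211*170) + (51 + 75)**2) = sqrt((110 - 35870) + 126**2) = sqrt(-35760 + 15876) = sqrt(-19884) = 2*I*sqrt(4971)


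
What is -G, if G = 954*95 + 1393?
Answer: -92023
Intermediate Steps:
G = 92023 (G = 90630 + 1393 = 92023)
-G = -1*92023 = -92023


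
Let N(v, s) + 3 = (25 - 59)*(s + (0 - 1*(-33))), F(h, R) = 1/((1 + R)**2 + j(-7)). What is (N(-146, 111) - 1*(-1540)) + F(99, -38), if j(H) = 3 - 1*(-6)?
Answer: -4628701/1378 ≈ -3359.0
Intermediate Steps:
j(H) = 9 (j(H) = 3 + 6 = 9)
F(h, R) = 1/(9 + (1 + R)**2) (F(h, R) = 1/((1 + R)**2 + 9) = 1/(9 + (1 + R)**2))
N(v, s) = -1125 - 34*s (N(v, s) = -3 + (25 - 59)*(s + (0 - 1*(-33))) = -3 - 34*(s + (0 + 33)) = -3 - 34*(s + 33) = -3 - 34*(33 + s) = -3 + (-1122 - 34*s) = -1125 - 34*s)
(N(-146, 111) - 1*(-1540)) + F(99, -38) = ((-1125 - 34*111) - 1*(-1540)) + 1/(9 + (1 - 38)**2) = ((-1125 - 3774) + 1540) + 1/(9 + (-37)**2) = (-4899 + 1540) + 1/(9 + 1369) = -3359 + 1/1378 = -4628701/1378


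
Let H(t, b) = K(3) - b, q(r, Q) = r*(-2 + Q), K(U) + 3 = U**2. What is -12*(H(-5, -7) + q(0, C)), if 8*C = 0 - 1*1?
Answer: -156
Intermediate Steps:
C = -1/8 (C = (0 - 1*1)/8 = (0 - 1)/8 = (1/8)*(-1) = -1/8 ≈ -0.12500)
K(U) = -3 + U**2
H(t, b) = 6 - b (H(t, b) = (-3 + 3**2) - b = (-3 + 9) - b = 6 - b)
-12*(H(-5, -7) + q(0, C)) = -12*((6 - 1*(-7)) + 0*(-2 - 1/8)) = -12*((6 + 7) + 0*(-17/8)) = -12*(13 + 0) = -12*13 = -156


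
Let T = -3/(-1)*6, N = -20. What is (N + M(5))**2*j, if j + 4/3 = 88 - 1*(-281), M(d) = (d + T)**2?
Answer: 285766343/3 ≈ 9.5255e+7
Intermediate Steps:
T = 18 (T = -3*(-1)*6 = 3*6 = 18)
M(d) = (18 + d)**2 (M(d) = (d + 18)**2 = (18 + d)**2)
j = 1103/3 (j = -4/3 + (88 - 1*(-281)) = -4/3 + (88 + 281) = -4/3 + 369 = 1103/3 ≈ 367.67)
(N + M(5))**2*j = (-20 + (18 + 5)**2)**2*(1103/3) = (-20 + 23**2)**2*(1103/3) = (-20 + 529)**2*(1103/3) = 509**2*(1103/3) = 259081*(1103/3) = 285766343/3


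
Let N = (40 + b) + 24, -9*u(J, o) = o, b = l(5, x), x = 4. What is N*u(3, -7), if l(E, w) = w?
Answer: 476/9 ≈ 52.889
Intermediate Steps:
b = 4
u(J, o) = -o/9
N = 68 (N = (40 + 4) + 24 = 44 + 24 = 68)
N*u(3, -7) = 68*(-1/9*(-7)) = 68*(7/9) = 476/9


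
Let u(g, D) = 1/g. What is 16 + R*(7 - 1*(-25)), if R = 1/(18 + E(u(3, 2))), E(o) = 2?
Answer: 88/5 ≈ 17.600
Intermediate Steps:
R = 1/20 (R = 1/(18 + 2) = 1/20 ≈ 0.050000)
16 + R*(7 - 1*(-25)) = 16 + (7 - 1*(-25))/20 = 16 + (7 + 25)/20 = 16 + (1/20)*32 = 16 + 8/5 = 88/5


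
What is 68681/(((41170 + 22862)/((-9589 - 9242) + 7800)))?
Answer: -252540037/21344 ≈ -11832.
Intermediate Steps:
68681/(((41170 + 22862)/((-9589 - 9242) + 7800))) = 68681/((64032/(-18831 + 7800))) = 68681/((64032/(-11031))) = 68681/((64032*(-1/11031))) = 68681/(-21344/3677) = 68681*(-3677/21344) = -252540037/21344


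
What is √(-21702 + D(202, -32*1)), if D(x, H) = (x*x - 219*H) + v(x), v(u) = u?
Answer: 2*√6578 ≈ 162.21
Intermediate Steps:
D(x, H) = x + x² - 219*H (D(x, H) = (x*x - 219*H) + x = (x² - 219*H) + x = x + x² - 219*H)
√(-21702 + D(202, -32*1)) = √(-21702 + (202 + 202² - (-7008))) = √(-21702 + (202 + 40804 - 219*(-32))) = √(-21702 + (202 + 40804 + 7008)) = √(-21702 + 48014) = √26312 = 2*√6578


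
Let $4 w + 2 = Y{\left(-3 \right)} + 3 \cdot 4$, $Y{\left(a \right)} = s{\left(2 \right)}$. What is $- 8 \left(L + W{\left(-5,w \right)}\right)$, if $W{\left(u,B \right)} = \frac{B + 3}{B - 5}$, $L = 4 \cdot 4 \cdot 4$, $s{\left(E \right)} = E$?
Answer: $-488$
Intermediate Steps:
$L = 64$ ($L = 16 \cdot 4 = 64$)
$Y{\left(a \right)} = 2$
$w = 3$ ($w = - \frac{1}{2} + \frac{2 + 3 \cdot 4}{4} = - \frac{1}{2} + \frac{2 + 12}{4} = - \frac{1}{2} + \frac{1}{4} \cdot 14 = - \frac{1}{2} + \frac{7}{2} = 3$)
$W{\left(u,B \right)} = \frac{3 + B}{-5 + B}$
$- 8 \left(L + W{\left(-5,w \right)}\right) = - 8 \left(64 + \frac{3 + 3}{-5 + 3}\right) = - 8 \left(64 + \frac{1}{-2} \cdot 6\right) = - 8 \left(64 - 3\right) = \left(-8\right) 61 = -488$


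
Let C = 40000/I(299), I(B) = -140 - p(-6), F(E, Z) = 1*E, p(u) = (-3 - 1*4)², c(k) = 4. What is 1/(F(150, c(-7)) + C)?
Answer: -189/11650 ≈ -0.016223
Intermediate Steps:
p(u) = 49 (p(u) = (-3 - 4)² = (-7)² = 49)
F(E, Z) = E
I(B) = -189 (I(B) = -140 - 1*49 = -140 - 49 = -189)
C = -40000/189 (C = 40000/(-189) = 40000*(-1/189) = -40000/189 ≈ -211.64)
1/(F(150, c(-7)) + C) = 1/(150 - 40000/189) = 1/(-11650/189) = -189/11650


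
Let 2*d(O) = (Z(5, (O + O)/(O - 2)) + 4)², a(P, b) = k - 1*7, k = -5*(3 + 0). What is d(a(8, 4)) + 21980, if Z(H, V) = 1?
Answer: 43985/2 ≈ 21993.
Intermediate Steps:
k = -15 (k = -5*3 = -15)
a(P, b) = -22 (a(P, b) = -15 - 1*7 = -15 - 7 = -22)
d(O) = 25/2 (d(O) = (1 + 4)²/2 = (½)*5² = (½)*25 = 25/2)
d(a(8, 4)) + 21980 = 25/2 + 21980 = 43985/2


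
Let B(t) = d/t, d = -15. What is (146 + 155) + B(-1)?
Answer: 316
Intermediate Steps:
B(t) = -15/t
(146 + 155) + B(-1) = (146 + 155) - 15/(-1) = 301 - 15*(-1) = 301 + 15 = 316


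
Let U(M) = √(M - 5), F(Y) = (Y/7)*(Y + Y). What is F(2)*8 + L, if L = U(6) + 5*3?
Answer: 176/7 ≈ 25.143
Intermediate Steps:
F(Y) = 2*Y²/7 (F(Y) = (Y*(⅐))*(2*Y) = (Y/7)*(2*Y) = 2*Y²/7)
U(M) = √(-5 + M)
L = 16 (L = √(-5 + 6) + 5*3 = √1 + 15 = 1 + 15 = 16)
F(2)*8 + L = ((2/7)*2²)*8 + 16 = ((2/7)*4)*8 + 16 = (8/7)*8 + 16 = 64/7 + 16 = 176/7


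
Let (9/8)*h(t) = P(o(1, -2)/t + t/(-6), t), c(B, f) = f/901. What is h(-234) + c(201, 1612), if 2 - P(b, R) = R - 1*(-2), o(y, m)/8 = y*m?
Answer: 189020/901 ≈ 209.79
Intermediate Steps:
o(y, m) = 8*m*y (o(y, m) = 8*(y*m) = 8*(m*y) = 8*m*y)
c(B, f) = f/901 (c(B, f) = f*(1/901) = f/901)
P(b, R) = -R (P(b, R) = 2 - (R - 1*(-2)) = 2 - (R + 2) = 2 - (2 + R) = 2 + (-2 - R) = -R)
h(t) = -8*t/9 (h(t) = 8*(-t)/9 = -8*t/9)
h(-234) + c(201, 1612) = -8/9*(-234) + (1/901)*1612 = 208 + 1612/901 = 189020/901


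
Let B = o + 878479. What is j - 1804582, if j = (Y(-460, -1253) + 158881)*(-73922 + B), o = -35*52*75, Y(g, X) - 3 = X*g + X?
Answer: 490359382045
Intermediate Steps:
Y(g, X) = 3 + X + X*g (Y(g, X) = 3 + (X*g + X) = 3 + (X + X*g) = 3 + X + X*g)
o = -136500 (o = -1820*75 = -136500)
B = 741979 (B = -136500 + 878479 = 741979)
j = 490361186627 (j = ((3 - 1253 - 1253*(-460)) + 158881)*(-73922 + 741979) = ((3 - 1253 + 576380) + 158881)*668057 = (575130 + 158881)*668057 = 734011*668057 = 490361186627)
j - 1804582 = 490361186627 - 1804582 = 490359382045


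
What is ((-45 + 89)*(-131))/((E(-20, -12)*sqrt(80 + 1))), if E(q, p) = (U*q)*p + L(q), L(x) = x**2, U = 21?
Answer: -1441/12240 ≈ -0.11773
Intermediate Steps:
E(q, p) = q**2 + 21*p*q (E(q, p) = (21*q)*p + q**2 = 21*p*q + q**2 = q**2 + 21*p*q)
((-45 + 89)*(-131))/((E(-20, -12)*sqrt(80 + 1))) = ((-45 + 89)*(-131))/(((-20*(-20 + 21*(-12)))*sqrt(80 + 1))) = (44*(-131))/(((-20*(-20 - 252))*sqrt(81))) = -5764/(-20*(-272)*9) = -5764/(5440*9) = -5764/48960 = -5764*1/48960 = -1441/12240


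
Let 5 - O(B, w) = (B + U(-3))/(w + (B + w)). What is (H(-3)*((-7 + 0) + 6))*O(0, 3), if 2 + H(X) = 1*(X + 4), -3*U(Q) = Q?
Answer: 29/6 ≈ 4.8333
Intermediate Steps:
U(Q) = -Q/3
O(B, w) = 5 - (1 + B)/(B + 2*w) (O(B, w) = 5 - (B - ⅓*(-3))/(w + (B + w)) = 5 - (B + 1)/(B + 2*w) = 5 - (1 + B)/(B + 2*w))
H(X) = 2 + X (H(X) = -2 + 1*(X + 4) = -2 + 1*(4 + X) = -2 + (4 + X) = 2 + X)
(H(-3)*((-7 + 0) + 6))*O(0, 3) = ((2 - 3)*((-7 + 0) + 6))*((-1 + 4*0 + 10*3)/(0 + 2*3)) = (-(-7 + 6))*((-1 + 0 + 30)/(0 + 6)) = (-1*(-1))*(29/6) = 1*((⅙)*29) = 1*(29/6) = 29/6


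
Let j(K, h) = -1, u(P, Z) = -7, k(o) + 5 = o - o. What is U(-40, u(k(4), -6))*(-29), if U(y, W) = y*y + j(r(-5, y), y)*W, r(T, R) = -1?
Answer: -46603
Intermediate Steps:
k(o) = -5 (k(o) = -5 + (o - o) = -5 + 0 = -5)
U(y, W) = y**2 - W (U(y, W) = y*y - W = y**2 - W)
U(-40, u(k(4), -6))*(-29) = ((-40)**2 - 1*(-7))*(-29) = (1600 + 7)*(-29) = 1607*(-29) = -46603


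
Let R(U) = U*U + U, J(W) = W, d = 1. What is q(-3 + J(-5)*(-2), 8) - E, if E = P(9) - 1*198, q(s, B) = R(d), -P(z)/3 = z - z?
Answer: 200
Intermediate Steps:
P(z) = 0 (P(z) = -3*(z - z) = -3*0 = 0)
R(U) = U + U² (R(U) = U² + U = U + U²)
q(s, B) = 2 (q(s, B) = 1*(1 + 1) = 1*2 = 2)
E = -198 (E = 0 - 1*198 = 0 - 198 = -198)
q(-3 + J(-5)*(-2), 8) - E = 2 - 1*(-198) = 2 + 198 = 200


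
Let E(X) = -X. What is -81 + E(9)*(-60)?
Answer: 459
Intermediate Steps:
-81 + E(9)*(-60) = -81 - 1*9*(-60) = -81 - 9*(-60) = -81 + 540 = 459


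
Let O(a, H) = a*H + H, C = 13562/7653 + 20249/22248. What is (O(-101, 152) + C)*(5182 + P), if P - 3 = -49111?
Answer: 6314497342636489/9459108 ≈ 6.6756e+8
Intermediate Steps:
P = -49108 (P = 3 - 49111 = -49108)
C = 152230991/56754648 (C = 13562*(1/7653) + 20249*(1/22248) = 13562/7653 + 20249/22248 = 152230991/56754648 ≈ 2.6823)
O(a, H) = H + H*a (O(a, H) = H*a + H = H + H*a)
(O(-101, 152) + C)*(5182 + P) = (152*(1 - 101) + 152230991/56754648)*(5182 - 49108) = (152*(-100) + 152230991/56754648)*(-43926) = (-15200 + 152230991/56754648)*(-43926) = -862518418609/56754648*(-43926) = 6314497342636489/9459108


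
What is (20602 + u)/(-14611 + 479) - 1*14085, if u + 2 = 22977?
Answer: -199092797/14132 ≈ -14088.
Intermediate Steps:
u = 22975 (u = -2 + 22977 = 22975)
(20602 + u)/(-14611 + 479) - 1*14085 = (20602 + 22975)/(-14611 + 479) - 1*14085 = 43577/(-14132) - 14085 = 43577*(-1/14132) - 14085 = -43577/14132 - 14085 = -199092797/14132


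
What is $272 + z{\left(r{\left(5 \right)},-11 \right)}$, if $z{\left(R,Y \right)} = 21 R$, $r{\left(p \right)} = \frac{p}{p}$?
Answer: $293$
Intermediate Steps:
$r{\left(p \right)} = 1$
$272 + z{\left(r{\left(5 \right)},-11 \right)} = 272 + 21 \cdot 1 = 272 + 21 = 293$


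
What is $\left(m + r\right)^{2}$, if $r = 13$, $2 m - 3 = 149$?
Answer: $7921$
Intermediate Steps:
$m = 76$ ($m = \frac{3}{2} + \frac{1}{2} \cdot 149 = \frac{3}{2} + \frac{149}{2} = 76$)
$\left(m + r\right)^{2} = \left(76 + 13\right)^{2} = 89^{2} = 7921$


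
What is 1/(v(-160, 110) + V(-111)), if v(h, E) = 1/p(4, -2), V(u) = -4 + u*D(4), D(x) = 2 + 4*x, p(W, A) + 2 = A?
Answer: -4/8009 ≈ -0.00049944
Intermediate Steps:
p(W, A) = -2 + A
V(u) = -4 + 18*u (V(u) = -4 + u*(2 + 4*4) = -4 + u*(2 + 16) = -4 + u*18 = -4 + 18*u)
v(h, E) = -1/4 (v(h, E) = 1/(-2 - 2) = 1/(-4) = -1/4)
1/(v(-160, 110) + V(-111)) = 1/(-1/4 + (-4 + 18*(-111))) = 1/(-1/4 + (-4 - 1998)) = 1/(-1/4 - 2002) = 1/(-8009/4) = -4/8009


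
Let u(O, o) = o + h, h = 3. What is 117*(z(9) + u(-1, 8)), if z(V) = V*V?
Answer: 10764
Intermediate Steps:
u(O, o) = 3 + o (u(O, o) = o + 3 = 3 + o)
z(V) = V²
117*(z(9) + u(-1, 8)) = 117*(9² + (3 + 8)) = 117*(81 + 11) = 117*92 = 10764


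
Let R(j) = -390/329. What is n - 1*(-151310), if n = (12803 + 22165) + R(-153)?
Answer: 61285072/329 ≈ 1.8628e+5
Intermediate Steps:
R(j) = -390/329 (R(j) = -390*1/329 = -390/329)
n = 11504082/329 (n = (12803 + 22165) - 390/329 = 34968 - 390/329 = 11504082/329 ≈ 34967.)
n - 1*(-151310) = 11504082/329 - 1*(-151310) = 11504082/329 + 151310 = 61285072/329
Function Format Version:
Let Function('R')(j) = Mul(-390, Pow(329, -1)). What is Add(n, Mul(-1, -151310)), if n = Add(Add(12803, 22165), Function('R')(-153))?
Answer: Rational(61285072, 329) ≈ 1.8628e+5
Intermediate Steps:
Function('R')(j) = Rational(-390, 329) (Function('R')(j) = Mul(-390, Rational(1, 329)) = Rational(-390, 329))
n = Rational(11504082, 329) (n = Add(Add(12803, 22165), Rational(-390, 329)) = Add(34968, Rational(-390, 329)) = Rational(11504082, 329) ≈ 34967.)
Add(n, Mul(-1, -151310)) = Add(Rational(11504082, 329), Mul(-1, -151310)) = Add(Rational(11504082, 329), 151310) = Rational(61285072, 329)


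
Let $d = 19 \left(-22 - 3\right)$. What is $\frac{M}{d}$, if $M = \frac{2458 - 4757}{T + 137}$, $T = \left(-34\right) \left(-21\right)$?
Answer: $\frac{121}{21275} \approx 0.0056874$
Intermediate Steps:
$T = 714$
$M = - \frac{2299}{851}$ ($M = \frac{2458 - 4757}{714 + 137} = - \frac{2299}{851} \approx -2.7015$)
$d = -475$ ($d = 19 \left(-25\right) = -475$)
$\frac{M}{d} = - \frac{2299}{851 \left(-475\right)} = \left(- \frac{2299}{851}\right) \left(- \frac{1}{475}\right) = \frac{121}{21275}$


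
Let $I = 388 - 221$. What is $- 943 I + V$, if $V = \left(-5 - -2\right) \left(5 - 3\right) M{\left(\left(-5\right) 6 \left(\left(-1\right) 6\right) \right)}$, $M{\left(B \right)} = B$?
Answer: $-158561$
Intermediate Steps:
$I = 167$ ($I = 388 - 221 = 167$)
$V = -1080$ ($V = \left(-5 - -2\right) \left(5 - 3\right) \left(-5\right) 6 \left(\left(-1\right) 6\right) = \left(-5 + 2\right) 2 \left(\left(-30\right) \left(-6\right)\right) = \left(-3\right) 2 \cdot 180 = \left(-6\right) 180 = -1080$)
$- 943 I + V = \left(-943\right) 167 - 1080 = -157481 - 1080 = -158561$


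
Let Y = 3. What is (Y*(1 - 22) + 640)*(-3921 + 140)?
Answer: -2181637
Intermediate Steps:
(Y*(1 - 22) + 640)*(-3921 + 140) = (3*(1 - 22) + 640)*(-3921 + 140) = (3*(-21) + 640)*(-3781) = (-63 + 640)*(-3781) = 577*(-3781) = -2181637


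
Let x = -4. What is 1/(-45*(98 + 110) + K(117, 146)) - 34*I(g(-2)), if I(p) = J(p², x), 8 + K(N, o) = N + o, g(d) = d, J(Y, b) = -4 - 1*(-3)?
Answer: 309569/9105 ≈ 34.000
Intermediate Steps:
J(Y, b) = -1 (J(Y, b) = -4 + 3 = -1)
K(N, o) = -8 + N + o (K(N, o) = -8 + (N + o) = -8 + N + o)
I(p) = -1
1/(-45*(98 + 110) + K(117, 146)) - 34*I(g(-2)) = 1/(-45*(98 + 110) + (-8 + 117 + 146)) - 34*(-1) = 1/(-45*208 + 255) - 1*(-34) = 1/(-9360 + 255) + 34 = 1/(-9105) + 34 = -1/9105 + 34 = 309569/9105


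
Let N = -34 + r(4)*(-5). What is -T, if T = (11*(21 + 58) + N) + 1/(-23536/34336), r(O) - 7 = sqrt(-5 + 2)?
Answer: -1174654/1471 + 5*I*sqrt(3) ≈ -798.54 + 8.6602*I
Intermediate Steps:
r(O) = 7 + I*sqrt(3) (r(O) = 7 + sqrt(-5 + 2) = 7 + sqrt(-3) = 7 + I*sqrt(3))
N = -69 - 5*I*sqrt(3) (N = -34 + (7 + I*sqrt(3))*(-5) = -34 + (-35 - 5*I*sqrt(3)) = -69 - 5*I*sqrt(3) ≈ -69.0 - 8.6602*I)
T = 1174654/1471 - 5*I*sqrt(3) (T = (11*(21 + 58) + (-69 - 5*I*sqrt(3))) + 1/(-23536/34336) = (11*79 + (-69 - 5*I*sqrt(3))) + 1/(-23536*1/34336) = (869 + (-69 - 5*I*sqrt(3))) + 1/(-1471/2146) = (800 - 5*I*sqrt(3)) - 2146/1471 = 1174654/1471 - 5*I*sqrt(3) ≈ 798.54 - 8.6602*I)
-T = -(1174654/1471 - 5*I*sqrt(3)) = -1174654/1471 + 5*I*sqrt(3)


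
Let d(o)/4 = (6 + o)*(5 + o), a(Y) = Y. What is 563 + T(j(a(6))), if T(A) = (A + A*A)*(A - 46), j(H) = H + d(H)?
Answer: 139417283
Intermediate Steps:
d(o) = 4*(5 + o)*(6 + o) (d(o) = 4*((6 + o)*(5 + o)) = 4*((5 + o)*(6 + o)) = 4*(5 + o)*(6 + o))
j(H) = 120 + 4*H² + 45*H (j(H) = H + (120 + 4*H² + 44*H) = 120 + 4*H² + 45*H)
T(A) = (-46 + A)*(A + A²) (T(A) = (A + A²)*(-46 + A) = (-46 + A)*(A + A²))
563 + T(j(a(6))) = 563 + (120 + 4*6² + 45*6)*(-46 + (120 + 4*6² + 45*6)² - 45*(120 + 4*6² + 45*6)) = 563 + (120 + 4*36 + 270)*(-46 + (120 + 4*36 + 270)² - 45*(120 + 4*36 + 270)) = 563 + (120 + 144 + 270)*(-46 + (120 + 144 + 270)² - 45*(120 + 144 + 270)) = 563 + 534*(-46 + 534² - 45*534) = 563 + 534*(-46 + 285156 - 24030) = 563 + 534*261080 = 563 + 139416720 = 139417283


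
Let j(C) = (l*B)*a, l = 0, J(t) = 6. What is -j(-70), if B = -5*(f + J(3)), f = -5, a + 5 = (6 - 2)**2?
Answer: 0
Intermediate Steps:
a = 11 (a = -5 + (6 - 2)**2 = -5 + 4**2 = -5 + 16 = 11)
B = -5 (B = -5*(-5 + 6) = -5*1 = -5)
j(C) = 0 (j(C) = (0*(-5))*11 = 0*11 = 0)
-j(-70) = -1*0 = 0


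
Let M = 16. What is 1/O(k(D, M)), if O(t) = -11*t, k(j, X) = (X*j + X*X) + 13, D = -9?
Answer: -1/1375 ≈ -0.00072727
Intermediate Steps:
k(j, X) = 13 + X**2 + X*j (k(j, X) = (X*j + X**2) + 13 = (X**2 + X*j) + 13 = 13 + X**2 + X*j)
1/O(k(D, M)) = 1/(-11*(13 + 16**2 + 16*(-9))) = 1/(-11*(13 + 256 - 144)) = 1/(-11*125) = 1/(-1375) = -1/1375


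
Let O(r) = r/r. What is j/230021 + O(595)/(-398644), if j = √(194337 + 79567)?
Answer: -1/398644 + 4*√17119/230021 ≈ 0.0022728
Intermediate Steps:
O(r) = 1
j = 4*√17119 (j = √273904 = 4*√17119 ≈ 523.36)
j/230021 + O(595)/(-398644) = (4*√17119)/230021 + 1/(-398644) = (4*√17119)*(1/230021) + 1*(-1/398644) = 4*√17119/230021 - 1/398644 = -1/398644 + 4*√17119/230021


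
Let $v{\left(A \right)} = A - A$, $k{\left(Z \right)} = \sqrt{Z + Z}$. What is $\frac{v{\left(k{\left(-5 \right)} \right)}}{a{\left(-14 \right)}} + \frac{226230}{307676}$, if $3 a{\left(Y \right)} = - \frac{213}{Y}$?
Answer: $\frac{113115}{153838} \approx 0.73529$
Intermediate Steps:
$k{\left(Z \right)} = \sqrt{2} \sqrt{Z}$ ($k{\left(Z \right)} = \sqrt{2 Z} = \sqrt{2} \sqrt{Z}$)
$a{\left(Y \right)} = - \frac{71}{Y}$ ($a{\left(Y \right)} = \frac{\left(-213\right) \frac{1}{Y}}{3} = - \frac{71}{Y}$)
$v{\left(A \right)} = 0$
$\frac{v{\left(k{\left(-5 \right)} \right)}}{a{\left(-14 \right)}} + \frac{226230}{307676} = \frac{0}{\left(-71\right) \frac{1}{-14}} + \frac{226230}{307676} = \frac{0}{\left(-71\right) \left(- \frac{1}{14}\right)} + 226230 \cdot \frac{1}{307676} = \frac{0}{\frac{71}{14}} + \frac{113115}{153838} = 0 \cdot \frac{14}{71} + \frac{113115}{153838} = 0 + \frac{113115}{153838} = \frac{113115}{153838}$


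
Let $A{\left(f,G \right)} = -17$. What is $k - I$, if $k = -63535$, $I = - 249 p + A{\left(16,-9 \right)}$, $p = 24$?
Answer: $-57542$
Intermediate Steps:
$I = -5993$ ($I = \left(-249\right) 24 - 17 = -5976 - 17 = -5993$)
$k - I = -63535 - -5993 = -63535 + 5993 = -57542$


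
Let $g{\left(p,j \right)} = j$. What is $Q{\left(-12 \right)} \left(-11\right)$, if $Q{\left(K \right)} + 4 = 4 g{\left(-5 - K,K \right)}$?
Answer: $572$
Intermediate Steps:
$Q{\left(K \right)} = -4 + 4 K$
$Q{\left(-12 \right)} \left(-11\right) = \left(-4 + 4 \left(-12\right)\right) \left(-11\right) = \left(-4 - 48\right) \left(-11\right) = \left(-52\right) \left(-11\right) = 572$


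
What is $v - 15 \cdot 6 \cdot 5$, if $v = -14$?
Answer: $-464$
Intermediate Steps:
$v - 15 \cdot 6 \cdot 5 = -14 - 15 \cdot 6 \cdot 5 = -14 - 450 = -464$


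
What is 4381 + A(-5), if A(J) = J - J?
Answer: 4381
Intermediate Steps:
A(J) = 0
4381 + A(-5) = 4381 + 0 = 4381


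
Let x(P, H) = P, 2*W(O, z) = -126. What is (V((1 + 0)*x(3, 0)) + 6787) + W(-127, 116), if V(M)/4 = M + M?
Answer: 6748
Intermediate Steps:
W(O, z) = -63 (W(O, z) = (1/2)*(-126) = -63)
V(M) = 8*M (V(M) = 4*(M + M) = 4*(2*M) = 8*M)
(V((1 + 0)*x(3, 0)) + 6787) + W(-127, 116) = (8*((1 + 0)*3) + 6787) - 63 = (8*(1*3) + 6787) - 63 = (8*3 + 6787) - 63 = (24 + 6787) - 63 = 6811 - 63 = 6748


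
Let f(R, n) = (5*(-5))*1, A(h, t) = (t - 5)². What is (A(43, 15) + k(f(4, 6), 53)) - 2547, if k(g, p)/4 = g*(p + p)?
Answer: -13047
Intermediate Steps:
A(h, t) = (-5 + t)²
f(R, n) = -25 (f(R, n) = -25*1 = -25)
k(g, p) = 8*g*p (k(g, p) = 4*(g*(p + p)) = 4*(g*(2*p)) = 4*(2*g*p) = 8*g*p)
(A(43, 15) + k(f(4, 6), 53)) - 2547 = ((-5 + 15)² + 8*(-25)*53) - 2547 = (10² - 10600) - 2547 = (100 - 10600) - 2547 = -10500 - 2547 = -13047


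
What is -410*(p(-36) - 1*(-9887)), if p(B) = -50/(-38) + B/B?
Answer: -77037770/19 ≈ -4.0546e+6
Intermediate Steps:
p(B) = 44/19 (p(B) = -50*(-1/38) + 1 = 25/19 + 1 = 44/19)
-410*(p(-36) - 1*(-9887)) = -410*(44/19 - 1*(-9887)) = -410*(44/19 + 9887) = -410*187897/19 = -77037770/19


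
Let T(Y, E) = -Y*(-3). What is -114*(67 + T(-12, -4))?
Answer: -3534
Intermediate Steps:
T(Y, E) = 3*Y
-114*(67 + T(-12, -4)) = -114*(67 + 3*(-12)) = -114*(67 - 36) = -114*31 = -3534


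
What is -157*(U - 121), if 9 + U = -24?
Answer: 24178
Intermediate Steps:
U = -33 (U = -9 - 24 = -33)
-157*(U - 121) = -157*(-33 - 121) = -157*(-154) = 24178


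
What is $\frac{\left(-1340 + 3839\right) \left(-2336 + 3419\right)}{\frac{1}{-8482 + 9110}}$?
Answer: $1699629876$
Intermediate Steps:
$\frac{\left(-1340 + 3839\right) \left(-2336 + 3419\right)}{\frac{1}{-8482 + 9110}} = \frac{2499 \cdot 1083}{\frac{1}{628}} = 2706417 \frac{1}{\frac{1}{628}} = 2706417 \cdot 628 = 1699629876$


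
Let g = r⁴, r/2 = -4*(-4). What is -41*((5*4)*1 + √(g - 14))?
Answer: -820 - 41*√1048562 ≈ -42804.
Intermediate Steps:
r = 32 (r = 2*(-4*(-4)) = 2*16 = 32)
g = 1048576 (g = 32⁴ = 1048576)
-41*((5*4)*1 + √(g - 14)) = -41*((5*4)*1 + √(1048576 - 14)) = -41*(20*1 + √1048562) = -41*(20 + √1048562) = -820 - 41*√1048562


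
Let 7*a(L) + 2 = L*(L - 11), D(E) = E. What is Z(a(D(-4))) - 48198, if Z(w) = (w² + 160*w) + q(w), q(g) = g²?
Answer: -2290014/49 ≈ -46735.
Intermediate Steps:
a(L) = -2/7 + L*(-11 + L)/7 (a(L) = -2/7 + (L*(L - 11))/7 = -2/7 + (L*(-11 + L))/7 = -2/7 + L*(-11 + L)/7)
Z(w) = 2*w² + 160*w (Z(w) = (w² + 160*w) + w² = 2*w² + 160*w)
Z(a(D(-4))) - 48198 = 2*(-2/7 - 11/7*(-4) + (⅐)*(-4)²)*(80 + (-2/7 - 11/7*(-4) + (⅐)*(-4)²)) - 48198 = 2*(-2/7 + 44/7 + (⅐)*16)*(80 + (-2/7 + 44/7 + (⅐)*16)) - 48198 = 2*(-2/7 + 44/7 + 16/7)*(80 + (-2/7 + 44/7 + 16/7)) - 48198 = 2*(58/7)*(80 + 58/7) - 48198 = 2*(58/7)*(618/7) - 48198 = 71688/49 - 48198 = -2290014/49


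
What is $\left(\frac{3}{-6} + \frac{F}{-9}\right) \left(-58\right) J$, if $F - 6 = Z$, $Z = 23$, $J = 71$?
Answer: $\frac{137953}{9} \approx 15328.0$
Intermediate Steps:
$F = 29$ ($F = 6 + 23 = 29$)
$\left(\frac{3}{-6} + \frac{F}{-9}\right) \left(-58\right) J = \left(\frac{3}{-6} + \frac{29}{-9}\right) \left(-58\right) 71 = \left(3 \left(- \frac{1}{6}\right) + 29 \left(- \frac{1}{9}\right)\right) \left(-58\right) 71 = \left(- \frac{1}{2} - \frac{29}{9}\right) \left(-58\right) 71 = \left(- \frac{67}{18}\right) \left(-58\right) 71 = \frac{1943}{9} \cdot 71 = \frac{137953}{9}$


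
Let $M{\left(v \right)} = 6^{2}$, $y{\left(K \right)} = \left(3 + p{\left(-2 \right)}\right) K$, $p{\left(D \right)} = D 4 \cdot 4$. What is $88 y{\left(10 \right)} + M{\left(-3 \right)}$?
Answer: $-25484$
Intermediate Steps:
$p{\left(D \right)} = 16 D$ ($p{\left(D \right)} = 4 D 4 = 16 D$)
$y{\left(K \right)} = - 29 K$ ($y{\left(K \right)} = \left(3 + 16 \left(-2\right)\right) K = \left(3 - 32\right) K = - 29 K$)
$M{\left(v \right)} = 36$
$88 y{\left(10 \right)} + M{\left(-3 \right)} = 88 \left(\left(-29\right) 10\right) + 36 = 88 \left(-290\right) + 36 = -25520 + 36 = -25484$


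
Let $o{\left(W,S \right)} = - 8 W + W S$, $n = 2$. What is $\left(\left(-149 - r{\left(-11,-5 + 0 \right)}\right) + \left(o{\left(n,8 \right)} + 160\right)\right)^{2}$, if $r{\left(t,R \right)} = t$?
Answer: $484$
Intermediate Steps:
$o{\left(W,S \right)} = - 8 W + S W$
$\left(\left(-149 - r{\left(-11,-5 + 0 \right)}\right) + \left(o{\left(n,8 \right)} + 160\right)\right)^{2} = \left(\left(-149 - -11\right) + \left(2 \left(-8 + 8\right) + 160\right)\right)^{2} = \left(\left(-149 + 11\right) + \left(2 \cdot 0 + 160\right)\right)^{2} = \left(-138 + \left(0 + 160\right)\right)^{2} = \left(-138 + 160\right)^{2} = 22^{2} = 484$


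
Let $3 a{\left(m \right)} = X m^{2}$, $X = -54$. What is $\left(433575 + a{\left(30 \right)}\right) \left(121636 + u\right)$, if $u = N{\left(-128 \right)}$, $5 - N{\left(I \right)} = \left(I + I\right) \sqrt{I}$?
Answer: $50769912375 + 854784000 i \sqrt{2} \approx 5.077 \cdot 10^{10} + 1.2088 \cdot 10^{9} i$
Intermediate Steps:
$a{\left(m \right)} = - 18 m^{2}$ ($a{\left(m \right)} = \frac{\left(-54\right) m^{2}}{3} = - 18 m^{2}$)
$N{\left(I \right)} = 5 - 2 I^{\frac{3}{2}}$ ($N{\left(I \right)} = 5 - \left(I + I\right) \sqrt{I} = 5 - 2 I \sqrt{I} = 5 - 2 I^{\frac{3}{2}}$)
$u = 5 + 2048 i \sqrt{2}$ ($u = 5 - 2 \left(-128\right)^{\frac{3}{2}} = 5 - 2 \left(- 1024 i \sqrt{2}\right) = 5 + 2048 i \sqrt{2} \approx 5.0 + 2896.3 i$)
$\left(433575 + a{\left(30 \right)}\right) \left(121636 + u\right) = \left(433575 - 18 \cdot 30^{2}\right) \left(121636 + \left(5 + 2048 i \sqrt{2}\right)\right) = \left(433575 - 16200\right) \left(121641 + 2048 i \sqrt{2}\right) = 417375 \left(121641 + 2048 i \sqrt{2}\right) = 50769912375 + 854784000 i \sqrt{2}$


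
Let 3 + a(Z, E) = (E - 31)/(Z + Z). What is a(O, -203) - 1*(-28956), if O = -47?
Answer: 1360908/47 ≈ 28956.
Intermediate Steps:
a(Z, E) = -3 + (-31 + E)/(2*Z) (a(Z, E) = -3 + (E - 31)/(Z + Z) = -3 + (-31 + E)/((2*Z)) = -3 + (-31 + E)*(1/(2*Z)) = -3 + (-31 + E)/(2*Z))
a(O, -203) - 1*(-28956) = (1/2)*(-31 - 203 - 6*(-47))/(-47) - 1*(-28956) = (1/2)*(-1/47)*(-31 - 203 + 282) + 28956 = (1/2)*(-1/47)*48 + 28956 = -24/47 + 28956 = 1360908/47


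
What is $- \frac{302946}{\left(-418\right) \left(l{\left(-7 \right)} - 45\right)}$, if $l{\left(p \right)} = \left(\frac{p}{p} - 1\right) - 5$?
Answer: $- \frac{151473}{10450} \approx -14.495$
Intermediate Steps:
$l{\left(p \right)} = -5$ ($l{\left(p \right)} = \left(1 - 1\right) - 5 = 0 - 5 = -5$)
$- \frac{302946}{\left(-418\right) \left(l{\left(-7 \right)} - 45\right)} = - \frac{302946}{\left(-418\right) \left(-5 - 45\right)} = - \frac{302946}{\left(-418\right) \left(-50\right)} = - \frac{302946}{20900} = \left(-302946\right) \frac{1}{20900} = - \frac{151473}{10450}$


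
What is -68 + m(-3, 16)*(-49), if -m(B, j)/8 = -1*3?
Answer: -1244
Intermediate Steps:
m(B, j) = 24 (m(B, j) = -(-8)*3 = -8*(-3) = 24)
-68 + m(-3, 16)*(-49) = -68 + 24*(-49) = -68 - 1176 = -1244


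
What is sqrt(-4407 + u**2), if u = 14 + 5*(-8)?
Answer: I*sqrt(3731) ≈ 61.082*I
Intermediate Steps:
u = -26 (u = 14 - 40 = -26)
sqrt(-4407 + u**2) = sqrt(-4407 + (-26)**2) = sqrt(-4407 + 676) = sqrt(-3731) = I*sqrt(3731)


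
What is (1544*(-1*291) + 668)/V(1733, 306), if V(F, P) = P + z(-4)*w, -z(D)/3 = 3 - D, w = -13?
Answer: -448636/579 ≈ -774.85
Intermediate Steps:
z(D) = -9 + 3*D (z(D) = -3*(3 - D) = -9 + 3*D)
V(F, P) = 273 + P (V(F, P) = P + (-9 + 3*(-4))*(-13) = P + (-9 - 12)*(-13) = P - 21*(-13) = P + 273 = 273 + P)
(1544*(-1*291) + 668)/V(1733, 306) = (1544*(-1*291) + 668)/(273 + 306) = (1544*(-291) + 668)/579 = (-449304 + 668)*(1/579) = -448636*1/579 = -448636/579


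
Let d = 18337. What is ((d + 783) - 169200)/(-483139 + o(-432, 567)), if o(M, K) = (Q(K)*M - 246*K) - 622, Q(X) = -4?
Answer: 30016/124303 ≈ 0.24147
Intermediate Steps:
o(M, K) = -622 - 246*K - 4*M (o(M, K) = (-4*M - 246*K) - 622 = (-246*K - 4*M) - 622 = -622 - 246*K - 4*M)
((d + 783) - 169200)/(-483139 + o(-432, 567)) = ((18337 + 783) - 169200)/(-483139 + (-622 - 246*567 - 4*(-432))) = (19120 - 169200)/(-483139 + (-622 - 139482 + 1728)) = -150080/(-483139 - 138376) = -150080/(-621515) = -150080*(-1/621515) = 30016/124303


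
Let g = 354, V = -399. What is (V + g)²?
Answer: 2025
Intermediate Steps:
(V + g)² = (-399 + 354)² = (-45)² = 2025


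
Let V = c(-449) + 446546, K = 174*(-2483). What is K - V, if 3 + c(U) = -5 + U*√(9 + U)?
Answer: -878580 + 898*I*√110 ≈ -8.7858e+5 + 9418.3*I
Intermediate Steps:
K = -432042
c(U) = -8 + U*√(9 + U) (c(U) = -3 + (-5 + U*√(9 + U)) = -8 + U*√(9 + U))
V = 446538 - 898*I*√110 (V = (-8 - 449*√(9 - 449)) + 446546 = (-8 - 898*I*√110) + 446546 = 446538 - 898*I*√110 ≈ 4.4654e+5 - 9418.3*I)
K - V = -432042 - (446538 - 898*I*√110) = -432042 + (-446538 + 898*I*√110) = -878580 + 898*I*√110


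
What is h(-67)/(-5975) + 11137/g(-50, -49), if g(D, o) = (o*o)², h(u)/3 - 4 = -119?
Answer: 58725712/984133885 ≈ 0.059672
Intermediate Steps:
h(u) = -345 (h(u) = 12 + 3*(-119) = 12 - 357 = -345)
g(D, o) = o⁴ (g(D, o) = (o²)² = o⁴)
h(-67)/(-5975) + 11137/g(-50, -49) = -345/(-5975) + 11137/((-49)⁴) = -345*(-1/5975) + 11137/5764801 = 69/1195 + 11137*(1/5764801) = 69/1195 + 1591/823543 = 58725712/984133885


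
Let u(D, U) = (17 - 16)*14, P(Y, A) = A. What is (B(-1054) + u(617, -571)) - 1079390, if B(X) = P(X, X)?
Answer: -1080430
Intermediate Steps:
B(X) = X
u(D, U) = 14 (u(D, U) = 1*14 = 14)
(B(-1054) + u(617, -571)) - 1079390 = (-1054 + 14) - 1079390 = -1040 - 1079390 = -1080430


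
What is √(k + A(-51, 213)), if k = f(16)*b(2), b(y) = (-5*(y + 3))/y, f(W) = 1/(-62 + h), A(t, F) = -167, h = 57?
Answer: I*√658/2 ≈ 12.826*I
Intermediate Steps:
f(W) = -⅕ (f(W) = 1/(-62 + 57) = 1/(-5) = -⅕)
b(y) = (-15 - 5*y)/y (b(y) = (-5*(3 + y))/y = (-15 - 5*y)/y)
k = 5/2 (k = -(-5 - 15/2)/5 = -⅕*(-25/2) = 5/2 ≈ 2.5000)
√(k + A(-51, 213)) = √(5/2 - 167) = √(-329/2) = I*√658/2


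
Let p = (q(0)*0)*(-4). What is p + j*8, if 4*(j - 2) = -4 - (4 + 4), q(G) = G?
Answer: -8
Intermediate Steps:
p = 0 (p = (0*0)*(-4) = 0*(-4) = 0)
j = -1 (j = 2 + (-4 - (4 + 4))/4 = 2 + (-4 - 1*8)/4 = 2 + (-4 - 8)/4 = 2 + (¼)*(-12) = 2 - 3 = -1)
p + j*8 = 0 - 1*8 = 0 - 8 = -8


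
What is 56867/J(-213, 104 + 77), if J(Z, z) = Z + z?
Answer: -56867/32 ≈ -1777.1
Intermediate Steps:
56867/J(-213, 104 + 77) = 56867/(-213 + (104 + 77)) = 56867/(-213 + 181) = 56867/(-32) = 56867*(-1/32) = -56867/32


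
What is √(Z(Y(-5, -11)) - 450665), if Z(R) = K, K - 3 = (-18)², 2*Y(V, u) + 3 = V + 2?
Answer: I*√450338 ≈ 671.07*I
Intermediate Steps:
Y(V, u) = -½ + V/2 (Y(V, u) = -3/2 + (V + 2)/2 = -3/2 + (2 + V)/2 = -3/2 + (1 + V/2) = -½ + V/2)
K = 327 (K = 3 + (-18)² = 3 + 324 = 327)
Z(R) = 327
√(Z(Y(-5, -11)) - 450665) = √(327 - 450665) = √(-450338) = I*√450338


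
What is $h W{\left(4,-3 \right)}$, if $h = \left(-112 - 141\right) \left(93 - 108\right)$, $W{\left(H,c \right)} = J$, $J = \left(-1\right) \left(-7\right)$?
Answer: $26565$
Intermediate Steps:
$J = 7$
$W{\left(H,c \right)} = 7$
$h = 3795$ ($h = \left(-253\right) \left(-15\right) = 3795$)
$h W{\left(4,-3 \right)} = 3795 \cdot 7 = 26565$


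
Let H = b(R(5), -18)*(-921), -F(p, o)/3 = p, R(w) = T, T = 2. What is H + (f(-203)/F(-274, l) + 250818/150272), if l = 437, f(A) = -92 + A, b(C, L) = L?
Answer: 511983954427/30880896 ≈ 16579.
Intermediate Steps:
R(w) = 2
F(p, o) = -3*p
H = 16578 (H = -18*(-921) = 16578)
H + (f(-203)/F(-274, l) + 250818/150272) = 16578 + ((-92 - 203)/((-3*(-274))) + 250818/150272) = 16578 + (-295/822 + 250818*(1/150272)) = 16578 + (-295*1/822 + 125409/75136) = 16578 + (-295/822 + 125409/75136) = 16578 + 40460539/30880896 = 511983954427/30880896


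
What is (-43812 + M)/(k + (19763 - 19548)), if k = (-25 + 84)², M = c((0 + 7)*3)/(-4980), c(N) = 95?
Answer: -43636771/3681216 ≈ -11.854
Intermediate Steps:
M = -19/996 (M = 95/(-4980) = 95*(-1/4980) = -19/996 ≈ -0.019076)
k = 3481 (k = 59² = 3481)
(-43812 + M)/(k + (19763 - 19548)) = (-43812 - 19/996)/(3481 + (19763 - 19548)) = -43636771/(996*(3481 + 215)) = -43636771/996/3696 = -43636771/996*1/3696 = -43636771/3681216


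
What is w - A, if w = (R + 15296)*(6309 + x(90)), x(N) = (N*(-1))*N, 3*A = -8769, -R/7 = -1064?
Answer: -40731581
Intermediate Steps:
R = 7448 (R = -7*(-1064) = 7448)
A = -2923 (A = (⅓)*(-8769) = -2923)
x(N) = -N² (x(N) = (-N)*N = -N²)
w = -40734504 (w = (7448 + 15296)*(6309 - 1*90²) = 22744*(6309 - 1*8100) = 22744*(6309 - 8100) = 22744*(-1791) = -40734504)
w - A = -40734504 - 1*(-2923) = -40734504 + 2923 = -40731581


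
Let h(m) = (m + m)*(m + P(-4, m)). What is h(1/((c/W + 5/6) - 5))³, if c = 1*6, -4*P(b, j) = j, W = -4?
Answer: 19683/193100552 ≈ 0.00010193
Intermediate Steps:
P(b, j) = -j/4
c = 6
h(m) = 3*m²/2 (h(m) = (m + m)*(m - m/4) = (2*m)*(3*m/4) = 3*m²/2)
h(1/((c/W + 5/6) - 5))³ = (3*(1/((6/(-4) + 5/6) - 5))²/2)³ = (3*(1/((6*(-¼) + 5*(⅙)) - 5))²/2)³ = (3*(1/((-3/2 + ⅚) - 5))²/2)³ = (3*(1/(-⅔ - 5))²/2)³ = (3*(1/(-17/3))²/2)³ = (3*(-3/17)²/2)³ = ((3/2)*(9/289))³ = (27/578)³ = 19683/193100552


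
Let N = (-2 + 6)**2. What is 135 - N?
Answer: 119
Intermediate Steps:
N = 16 (N = 4**2 = 16)
135 - N = 135 - 1*16 = 135 - 16 = 119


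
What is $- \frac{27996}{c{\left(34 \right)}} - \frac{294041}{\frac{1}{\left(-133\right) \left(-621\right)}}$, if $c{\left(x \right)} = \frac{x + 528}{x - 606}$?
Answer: $- \frac{6824281649097}{281} \approx -2.4286 \cdot 10^{10}$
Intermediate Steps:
$c{\left(x \right)} = \frac{528 + x}{-606 + x}$
$- \frac{27996}{c{\left(34 \right)}} - \frac{294041}{\frac{1}{\left(-133\right) \left(-621\right)}} = - \frac{27996}{\frac{1}{-606 + 34} \left(528 + 34\right)} - \frac{294041}{\frac{1}{\left(-133\right) \left(-621\right)}} = - \frac{27996}{\frac{1}{-572} \cdot 562} - \frac{294041}{\frac{1}{82593}} = - \frac{27996}{\left(- \frac{1}{572}\right) 562} - 294041 \frac{1}{\frac{1}{82593}} = - \frac{27996}{- \frac{281}{286}} - 24285728313 = \left(-27996\right) \left(- \frac{286}{281}\right) - 24285728313 = \frac{8006856}{281} - 24285728313 = - \frac{6824281649097}{281}$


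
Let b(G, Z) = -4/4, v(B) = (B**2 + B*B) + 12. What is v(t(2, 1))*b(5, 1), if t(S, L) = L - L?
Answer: -12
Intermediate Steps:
t(S, L) = 0
v(B) = 12 + 2*B**2 (v(B) = (B**2 + B**2) + 12 = 2*B**2 + 12 = 12 + 2*B**2)
b(G, Z) = -1 (b(G, Z) = -4*1/4 = -1)
v(t(2, 1))*b(5, 1) = (12 + 2*0**2)*(-1) = (12 + 2*0)*(-1) = (12 + 0)*(-1) = 12*(-1) = -12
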